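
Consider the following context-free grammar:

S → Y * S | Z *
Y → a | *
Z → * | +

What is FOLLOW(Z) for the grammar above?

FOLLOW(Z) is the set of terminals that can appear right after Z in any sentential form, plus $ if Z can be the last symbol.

We compute FOLLOW(Z) using the standard algorithm.
FOLLOW(S) starts with {$}.
FIRST(S) = {*, +, a}
FIRST(Y) = {*, a}
FIRST(Z) = {*, +}
FOLLOW(S) = {$}
FOLLOW(Y) = {*}
FOLLOW(Z) = {*}
Therefore, FOLLOW(Z) = {*}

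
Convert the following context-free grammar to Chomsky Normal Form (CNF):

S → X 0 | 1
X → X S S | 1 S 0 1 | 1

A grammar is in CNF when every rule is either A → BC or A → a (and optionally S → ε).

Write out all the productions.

T0 → 0; S → 1; T1 → 1; X → 1; S → X T0; X → X X0; X0 → S S; X → T1 X1; X1 → S X2; X2 → T0 T1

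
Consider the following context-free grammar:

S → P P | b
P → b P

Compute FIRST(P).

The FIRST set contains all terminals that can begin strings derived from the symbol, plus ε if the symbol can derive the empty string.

We compute FIRST(P) using the standard algorithm.
FIRST(P) = {b}
FIRST(S) = {b}
Therefore, FIRST(P) = {b}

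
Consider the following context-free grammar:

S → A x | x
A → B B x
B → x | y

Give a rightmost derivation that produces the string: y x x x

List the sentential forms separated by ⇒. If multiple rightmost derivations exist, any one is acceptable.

S ⇒ A x ⇒ B B x x ⇒ B x x x ⇒ y x x x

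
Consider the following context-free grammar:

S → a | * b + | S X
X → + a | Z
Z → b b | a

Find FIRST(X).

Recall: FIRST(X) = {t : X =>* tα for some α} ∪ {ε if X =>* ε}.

We compute FIRST(X) using the standard algorithm.
FIRST(S) = {*, a}
FIRST(X) = {+, a, b}
FIRST(Z) = {a, b}
Therefore, FIRST(X) = {+, a, b}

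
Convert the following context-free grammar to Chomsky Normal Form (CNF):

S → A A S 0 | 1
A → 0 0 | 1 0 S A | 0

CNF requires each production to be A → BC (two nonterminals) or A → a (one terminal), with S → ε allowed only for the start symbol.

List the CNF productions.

T0 → 0; S → 1; T1 → 1; A → 0; S → A X0; X0 → A X1; X1 → S T0; A → T0 T0; A → T1 X2; X2 → T0 X3; X3 → S A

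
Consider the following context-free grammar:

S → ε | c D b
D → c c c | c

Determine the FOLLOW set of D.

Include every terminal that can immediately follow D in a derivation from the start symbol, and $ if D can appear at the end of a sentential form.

We compute FOLLOW(D) using the standard algorithm.
FOLLOW(S) starts with {$}.
FIRST(D) = {c}
FIRST(S) = {c, ε}
FOLLOW(D) = {b}
FOLLOW(S) = {$}
Therefore, FOLLOW(D) = {b}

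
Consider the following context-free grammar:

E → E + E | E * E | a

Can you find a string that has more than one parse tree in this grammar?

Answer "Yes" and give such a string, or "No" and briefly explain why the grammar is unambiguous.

Yes - the string 'a * a * a * a * a' has two distinct parse trees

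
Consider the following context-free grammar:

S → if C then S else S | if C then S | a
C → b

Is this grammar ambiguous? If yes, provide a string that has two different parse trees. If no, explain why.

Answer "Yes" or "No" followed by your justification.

Yes - the string 'if b then if b then if b then a else a' has two distinct leftmost derivations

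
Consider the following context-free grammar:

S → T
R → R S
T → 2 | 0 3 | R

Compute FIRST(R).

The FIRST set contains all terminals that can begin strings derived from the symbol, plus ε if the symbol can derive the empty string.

We compute FIRST(R) using the standard algorithm.
FIRST(R) = {}
FIRST(S) = {0, 2}
FIRST(T) = {0, 2}
Therefore, FIRST(R) = {}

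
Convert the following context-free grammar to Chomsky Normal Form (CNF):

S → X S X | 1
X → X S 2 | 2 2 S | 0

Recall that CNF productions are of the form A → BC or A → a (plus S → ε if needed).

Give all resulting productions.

S → 1; T2 → 2; X → 0; S → X X0; X0 → S X; X → X X1; X1 → S T2; X → T2 X2; X2 → T2 S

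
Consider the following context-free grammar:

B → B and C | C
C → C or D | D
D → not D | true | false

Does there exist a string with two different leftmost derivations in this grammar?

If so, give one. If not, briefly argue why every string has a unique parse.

No - every string in the language has a unique leftmost derivation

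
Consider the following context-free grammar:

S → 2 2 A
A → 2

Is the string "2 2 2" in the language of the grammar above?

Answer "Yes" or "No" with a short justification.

Yes - a valid derivation exists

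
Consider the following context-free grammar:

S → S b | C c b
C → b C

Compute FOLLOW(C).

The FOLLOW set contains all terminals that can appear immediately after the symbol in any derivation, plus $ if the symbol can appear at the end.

We compute FOLLOW(C) using the standard algorithm.
FOLLOW(S) starts with {$}.
FIRST(C) = {b}
FIRST(S) = {b}
FOLLOW(C) = {c}
FOLLOW(S) = {$, b}
Therefore, FOLLOW(C) = {c}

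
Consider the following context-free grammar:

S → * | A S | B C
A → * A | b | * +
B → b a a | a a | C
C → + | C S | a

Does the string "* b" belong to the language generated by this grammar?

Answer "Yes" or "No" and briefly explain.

No - no valid derivation exists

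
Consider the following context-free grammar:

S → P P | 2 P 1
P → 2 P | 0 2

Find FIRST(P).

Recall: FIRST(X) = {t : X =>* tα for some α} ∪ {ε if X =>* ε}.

We compute FIRST(P) using the standard algorithm.
FIRST(P) = {0, 2}
FIRST(S) = {0, 2}
Therefore, FIRST(P) = {0, 2}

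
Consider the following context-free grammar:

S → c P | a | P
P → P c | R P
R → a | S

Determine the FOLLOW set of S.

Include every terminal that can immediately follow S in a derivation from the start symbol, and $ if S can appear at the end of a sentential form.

We compute FOLLOW(S) using the standard algorithm.
FOLLOW(S) starts with {$}.
FIRST(P) = {a, c}
FIRST(R) = {a, c}
FIRST(S) = {a, c}
FOLLOW(P) = {$, a, c}
FOLLOW(R) = {a, c}
FOLLOW(S) = {$, a, c}
Therefore, FOLLOW(S) = {$, a, c}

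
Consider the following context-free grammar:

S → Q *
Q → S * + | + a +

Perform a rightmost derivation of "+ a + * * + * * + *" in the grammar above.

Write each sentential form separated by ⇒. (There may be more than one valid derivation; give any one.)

S ⇒ Q * ⇒ S * + * ⇒ Q * * + * ⇒ S * + * * + * ⇒ Q * * + * * + * ⇒ + a + * * + * * + *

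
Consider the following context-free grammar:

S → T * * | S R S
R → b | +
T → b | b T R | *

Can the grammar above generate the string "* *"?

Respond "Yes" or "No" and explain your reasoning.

No - no valid derivation exists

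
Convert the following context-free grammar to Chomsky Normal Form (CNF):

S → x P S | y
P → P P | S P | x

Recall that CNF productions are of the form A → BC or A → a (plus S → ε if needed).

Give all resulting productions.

TX → x; S → y; P → x; S → TX X0; X0 → P S; P → P P; P → S P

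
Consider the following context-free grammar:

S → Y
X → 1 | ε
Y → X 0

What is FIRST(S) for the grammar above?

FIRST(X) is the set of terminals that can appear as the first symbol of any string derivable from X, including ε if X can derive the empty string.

We compute FIRST(S) using the standard algorithm.
FIRST(S) = {0, 1}
FIRST(X) = {1, ε}
FIRST(Y) = {0, 1}
Therefore, FIRST(S) = {0, 1}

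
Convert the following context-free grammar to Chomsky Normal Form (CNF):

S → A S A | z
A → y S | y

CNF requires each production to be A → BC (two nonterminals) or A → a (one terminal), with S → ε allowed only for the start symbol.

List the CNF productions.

S → z; TY → y; A → y; S → A X0; X0 → S A; A → TY S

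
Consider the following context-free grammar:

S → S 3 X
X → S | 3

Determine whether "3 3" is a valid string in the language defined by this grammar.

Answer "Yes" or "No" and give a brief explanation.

No - no valid derivation exists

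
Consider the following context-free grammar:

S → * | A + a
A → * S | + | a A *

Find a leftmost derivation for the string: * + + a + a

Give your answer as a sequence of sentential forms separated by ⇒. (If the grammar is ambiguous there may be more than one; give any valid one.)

S ⇒ A + a ⇒ * S + a ⇒ * A + a + a ⇒ * + + a + a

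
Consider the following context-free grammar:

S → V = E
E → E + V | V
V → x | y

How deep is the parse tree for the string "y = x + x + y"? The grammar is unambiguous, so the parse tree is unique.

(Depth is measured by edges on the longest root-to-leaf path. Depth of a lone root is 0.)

5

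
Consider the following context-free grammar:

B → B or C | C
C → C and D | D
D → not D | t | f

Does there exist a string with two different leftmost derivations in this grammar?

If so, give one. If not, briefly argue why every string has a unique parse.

No - every string in the language has a unique leftmost derivation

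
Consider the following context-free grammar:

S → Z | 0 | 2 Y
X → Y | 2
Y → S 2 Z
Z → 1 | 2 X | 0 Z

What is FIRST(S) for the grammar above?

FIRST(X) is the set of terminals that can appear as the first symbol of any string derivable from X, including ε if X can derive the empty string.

We compute FIRST(S) using the standard algorithm.
FIRST(S) = {0, 1, 2}
FIRST(X) = {0, 1, 2}
FIRST(Y) = {0, 1, 2}
FIRST(Z) = {0, 1, 2}
Therefore, FIRST(S) = {0, 1, 2}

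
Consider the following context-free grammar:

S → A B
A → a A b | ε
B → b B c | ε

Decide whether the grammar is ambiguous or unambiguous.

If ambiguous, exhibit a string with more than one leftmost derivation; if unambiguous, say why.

Unambiguous - every string in the language has a unique leftmost derivation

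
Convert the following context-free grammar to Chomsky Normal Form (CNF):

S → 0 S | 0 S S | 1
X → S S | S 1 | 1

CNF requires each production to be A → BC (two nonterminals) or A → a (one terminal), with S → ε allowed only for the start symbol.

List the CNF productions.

T0 → 0; S → 1; T1 → 1; X → 1; S → T0 S; S → T0 X0; X0 → S S; X → S S; X → S T1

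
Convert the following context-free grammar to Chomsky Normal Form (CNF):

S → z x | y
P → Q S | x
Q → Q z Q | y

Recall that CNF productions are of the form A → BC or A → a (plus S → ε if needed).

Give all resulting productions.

TZ → z; TX → x; S → y; P → x; Q → y; S → TZ TX; P → Q S; Q → Q X0; X0 → TZ Q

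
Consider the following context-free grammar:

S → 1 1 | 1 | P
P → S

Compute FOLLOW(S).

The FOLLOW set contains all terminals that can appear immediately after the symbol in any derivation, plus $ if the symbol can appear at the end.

We compute FOLLOW(S) using the standard algorithm.
FOLLOW(S) starts with {$}.
FIRST(P) = {1}
FIRST(S) = {1}
FOLLOW(P) = {$}
FOLLOW(S) = {$}
Therefore, FOLLOW(S) = {$}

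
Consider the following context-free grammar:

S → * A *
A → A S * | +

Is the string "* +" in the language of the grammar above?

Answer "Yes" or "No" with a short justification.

No - no valid derivation exists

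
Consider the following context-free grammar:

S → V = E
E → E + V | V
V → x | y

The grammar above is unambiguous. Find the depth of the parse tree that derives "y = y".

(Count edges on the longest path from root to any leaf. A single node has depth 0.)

3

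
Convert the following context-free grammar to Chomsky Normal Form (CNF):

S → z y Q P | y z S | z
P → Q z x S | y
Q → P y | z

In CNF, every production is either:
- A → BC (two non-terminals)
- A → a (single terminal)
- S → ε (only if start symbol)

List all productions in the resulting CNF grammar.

TZ → z; TY → y; S → z; TX → x; P → y; Q → z; S → TZ X0; X0 → TY X1; X1 → Q P; S → TY X2; X2 → TZ S; P → Q X3; X3 → TZ X4; X4 → TX S; Q → P TY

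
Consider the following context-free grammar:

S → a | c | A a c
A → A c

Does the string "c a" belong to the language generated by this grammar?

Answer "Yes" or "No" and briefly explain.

No - no valid derivation exists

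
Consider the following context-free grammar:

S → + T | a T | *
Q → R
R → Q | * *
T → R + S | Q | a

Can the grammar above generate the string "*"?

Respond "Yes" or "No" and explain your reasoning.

Yes - a valid derivation exists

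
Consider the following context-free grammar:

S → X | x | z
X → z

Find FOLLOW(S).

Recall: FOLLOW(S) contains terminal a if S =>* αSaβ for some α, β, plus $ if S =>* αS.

We compute FOLLOW(S) using the standard algorithm.
FOLLOW(S) starts with {$}.
FIRST(S) = {x, z}
FIRST(X) = {z}
FOLLOW(S) = {$}
FOLLOW(X) = {$}
Therefore, FOLLOW(S) = {$}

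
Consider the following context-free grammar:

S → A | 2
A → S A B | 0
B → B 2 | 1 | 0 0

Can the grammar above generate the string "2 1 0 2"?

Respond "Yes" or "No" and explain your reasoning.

No - no valid derivation exists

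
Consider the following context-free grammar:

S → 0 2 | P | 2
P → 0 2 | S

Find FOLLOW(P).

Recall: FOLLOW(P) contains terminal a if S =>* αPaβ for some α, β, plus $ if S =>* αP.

We compute FOLLOW(P) using the standard algorithm.
FOLLOW(S) starts with {$}.
FIRST(P) = {0, 2}
FIRST(S) = {0, 2}
FOLLOW(P) = {$}
FOLLOW(S) = {$}
Therefore, FOLLOW(P) = {$}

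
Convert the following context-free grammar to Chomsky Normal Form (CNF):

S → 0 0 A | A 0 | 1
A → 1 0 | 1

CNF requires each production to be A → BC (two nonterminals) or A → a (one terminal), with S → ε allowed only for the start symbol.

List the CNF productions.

T0 → 0; S → 1; T1 → 1; A → 1; S → T0 X0; X0 → T0 A; S → A T0; A → T1 T0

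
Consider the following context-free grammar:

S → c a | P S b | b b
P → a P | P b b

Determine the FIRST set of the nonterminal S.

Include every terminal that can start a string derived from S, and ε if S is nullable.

We compute FIRST(S) using the standard algorithm.
FIRST(P) = {a}
FIRST(S) = {a, b, c}
Therefore, FIRST(S) = {a, b, c}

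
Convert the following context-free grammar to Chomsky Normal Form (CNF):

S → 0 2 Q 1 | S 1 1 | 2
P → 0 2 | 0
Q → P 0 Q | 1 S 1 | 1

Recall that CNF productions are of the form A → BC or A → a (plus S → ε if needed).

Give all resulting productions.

T0 → 0; T2 → 2; T1 → 1; S → 2; P → 0; Q → 1; S → T0 X0; X0 → T2 X1; X1 → Q T1; S → S X2; X2 → T1 T1; P → T0 T2; Q → P X3; X3 → T0 Q; Q → T1 X4; X4 → S T1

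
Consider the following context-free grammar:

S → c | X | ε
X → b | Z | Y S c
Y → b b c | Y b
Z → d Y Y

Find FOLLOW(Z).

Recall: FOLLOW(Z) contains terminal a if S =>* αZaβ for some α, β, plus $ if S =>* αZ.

We compute FOLLOW(Z) using the standard algorithm.
FOLLOW(S) starts with {$}.
FIRST(S) = {b, c, d, ε}
FIRST(X) = {b, d}
FIRST(Y) = {b}
FIRST(Z) = {d}
FOLLOW(S) = {$, c}
FOLLOW(X) = {$, c}
FOLLOW(Y) = {$, b, c, d}
FOLLOW(Z) = {$, c}
Therefore, FOLLOW(Z) = {$, c}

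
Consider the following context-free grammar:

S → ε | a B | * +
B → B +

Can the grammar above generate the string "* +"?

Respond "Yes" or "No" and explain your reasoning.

Yes - a valid derivation exists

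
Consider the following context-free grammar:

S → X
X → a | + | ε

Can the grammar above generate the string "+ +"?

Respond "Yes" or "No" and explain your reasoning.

No - no valid derivation exists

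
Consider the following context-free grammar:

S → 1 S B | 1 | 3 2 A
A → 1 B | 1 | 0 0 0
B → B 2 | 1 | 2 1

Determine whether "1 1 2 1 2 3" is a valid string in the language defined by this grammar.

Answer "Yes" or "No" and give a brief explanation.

No - no valid derivation exists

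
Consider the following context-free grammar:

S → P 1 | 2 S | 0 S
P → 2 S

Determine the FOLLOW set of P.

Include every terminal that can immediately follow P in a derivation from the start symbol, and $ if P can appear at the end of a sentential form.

We compute FOLLOW(P) using the standard algorithm.
FOLLOW(S) starts with {$}.
FIRST(P) = {2}
FIRST(S) = {0, 2}
FOLLOW(P) = {1}
FOLLOW(S) = {$, 1}
Therefore, FOLLOW(P) = {1}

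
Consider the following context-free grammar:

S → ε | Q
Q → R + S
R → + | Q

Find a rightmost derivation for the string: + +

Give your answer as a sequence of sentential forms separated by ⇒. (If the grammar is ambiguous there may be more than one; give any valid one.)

S ⇒ Q ⇒ R + S ⇒ R + ⇒ + +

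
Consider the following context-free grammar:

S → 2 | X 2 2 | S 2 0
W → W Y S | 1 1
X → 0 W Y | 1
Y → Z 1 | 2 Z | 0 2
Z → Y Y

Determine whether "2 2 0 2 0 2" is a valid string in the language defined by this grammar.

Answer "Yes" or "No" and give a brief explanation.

No - no valid derivation exists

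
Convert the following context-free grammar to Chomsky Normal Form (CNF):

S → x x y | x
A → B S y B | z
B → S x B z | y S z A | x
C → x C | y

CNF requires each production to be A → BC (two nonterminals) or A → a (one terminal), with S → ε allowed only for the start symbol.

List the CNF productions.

TX → x; TY → y; S → x; A → z; TZ → z; B → x; C → y; S → TX X0; X0 → TX TY; A → B X1; X1 → S X2; X2 → TY B; B → S X3; X3 → TX X4; X4 → B TZ; B → TY X5; X5 → S X6; X6 → TZ A; C → TX C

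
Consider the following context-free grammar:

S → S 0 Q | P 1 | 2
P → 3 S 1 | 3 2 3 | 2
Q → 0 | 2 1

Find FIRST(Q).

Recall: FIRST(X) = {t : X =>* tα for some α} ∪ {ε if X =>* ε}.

We compute FIRST(Q) using the standard algorithm.
FIRST(P) = {2, 3}
FIRST(Q) = {0, 2}
FIRST(S) = {2, 3}
Therefore, FIRST(Q) = {0, 2}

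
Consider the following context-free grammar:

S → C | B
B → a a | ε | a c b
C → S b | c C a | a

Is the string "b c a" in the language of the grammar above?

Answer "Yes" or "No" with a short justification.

No - no valid derivation exists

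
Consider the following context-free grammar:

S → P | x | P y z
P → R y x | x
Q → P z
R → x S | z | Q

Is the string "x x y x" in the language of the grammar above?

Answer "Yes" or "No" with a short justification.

Yes - a valid derivation exists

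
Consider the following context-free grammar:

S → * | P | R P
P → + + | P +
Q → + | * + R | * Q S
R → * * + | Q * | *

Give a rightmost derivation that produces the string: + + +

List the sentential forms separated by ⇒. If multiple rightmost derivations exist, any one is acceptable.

S ⇒ P ⇒ P + ⇒ + + +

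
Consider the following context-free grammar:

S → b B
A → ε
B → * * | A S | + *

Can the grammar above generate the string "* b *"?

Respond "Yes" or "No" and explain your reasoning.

No - no valid derivation exists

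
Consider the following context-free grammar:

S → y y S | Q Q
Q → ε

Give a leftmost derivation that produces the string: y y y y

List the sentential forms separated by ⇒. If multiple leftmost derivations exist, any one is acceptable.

S ⇒ y y S ⇒ y y y y S ⇒ y y y y Q Q ⇒ y y y y Q ⇒ y y y y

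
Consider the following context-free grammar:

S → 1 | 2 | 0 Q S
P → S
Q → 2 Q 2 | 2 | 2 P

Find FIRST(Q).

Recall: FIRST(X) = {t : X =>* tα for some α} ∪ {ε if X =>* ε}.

We compute FIRST(Q) using the standard algorithm.
FIRST(P) = {0, 1, 2}
FIRST(Q) = {2}
FIRST(S) = {0, 1, 2}
Therefore, FIRST(Q) = {2}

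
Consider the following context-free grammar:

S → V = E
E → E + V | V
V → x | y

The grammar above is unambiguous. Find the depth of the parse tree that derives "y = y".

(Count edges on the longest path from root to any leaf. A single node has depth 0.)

3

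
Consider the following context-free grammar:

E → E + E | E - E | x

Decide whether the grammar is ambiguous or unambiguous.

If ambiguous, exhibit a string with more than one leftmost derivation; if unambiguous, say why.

Ambiguous - the string 'x + x + x - x - x' has two distinct leftmost derivations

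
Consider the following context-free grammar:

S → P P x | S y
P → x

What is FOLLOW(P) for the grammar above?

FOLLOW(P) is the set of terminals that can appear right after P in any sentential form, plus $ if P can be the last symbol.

We compute FOLLOW(P) using the standard algorithm.
FOLLOW(S) starts with {$}.
FIRST(P) = {x}
FIRST(S) = {x}
FOLLOW(P) = {x}
FOLLOW(S) = {$, y}
Therefore, FOLLOW(P) = {x}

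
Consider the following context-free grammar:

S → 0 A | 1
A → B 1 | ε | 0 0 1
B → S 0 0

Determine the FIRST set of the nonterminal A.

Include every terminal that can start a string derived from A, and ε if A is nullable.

We compute FIRST(A) using the standard algorithm.
FIRST(A) = {0, 1, ε}
FIRST(B) = {0, 1}
FIRST(S) = {0, 1}
Therefore, FIRST(A) = {0, 1, ε}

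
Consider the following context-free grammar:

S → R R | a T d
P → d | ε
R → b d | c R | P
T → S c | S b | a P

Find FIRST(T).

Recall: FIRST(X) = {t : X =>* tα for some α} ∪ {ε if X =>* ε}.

We compute FIRST(T) using the standard algorithm.
FIRST(P) = {d, ε}
FIRST(R) = {b, c, d, ε}
FIRST(S) = {a, b, c, d, ε}
FIRST(T) = {a, b, c, d}
Therefore, FIRST(T) = {a, b, c, d}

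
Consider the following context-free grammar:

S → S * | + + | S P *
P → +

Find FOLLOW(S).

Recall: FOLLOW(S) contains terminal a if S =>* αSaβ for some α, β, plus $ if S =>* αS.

We compute FOLLOW(S) using the standard algorithm.
FOLLOW(S) starts with {$}.
FIRST(P) = {+}
FIRST(S) = {+}
FOLLOW(P) = {*}
FOLLOW(S) = {$, *, +}
Therefore, FOLLOW(S) = {$, *, +}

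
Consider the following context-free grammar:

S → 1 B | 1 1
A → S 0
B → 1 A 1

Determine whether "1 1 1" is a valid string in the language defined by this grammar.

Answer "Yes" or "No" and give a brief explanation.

No - no valid derivation exists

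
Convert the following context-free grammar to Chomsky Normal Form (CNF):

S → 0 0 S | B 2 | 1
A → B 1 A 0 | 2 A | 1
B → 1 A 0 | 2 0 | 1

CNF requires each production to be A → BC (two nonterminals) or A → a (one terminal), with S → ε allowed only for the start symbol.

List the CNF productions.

T0 → 0; T2 → 2; S → 1; T1 → 1; A → 1; B → 1; S → T0 X0; X0 → T0 S; S → B T2; A → B X1; X1 → T1 X2; X2 → A T0; A → T2 A; B → T1 X3; X3 → A T0; B → T2 T0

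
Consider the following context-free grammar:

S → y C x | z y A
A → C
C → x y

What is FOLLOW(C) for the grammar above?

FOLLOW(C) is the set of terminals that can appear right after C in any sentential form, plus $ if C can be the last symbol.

We compute FOLLOW(C) using the standard algorithm.
FOLLOW(S) starts with {$}.
FIRST(A) = {x}
FIRST(C) = {x}
FIRST(S) = {y, z}
FOLLOW(A) = {$}
FOLLOW(C) = {$, x}
FOLLOW(S) = {$}
Therefore, FOLLOW(C) = {$, x}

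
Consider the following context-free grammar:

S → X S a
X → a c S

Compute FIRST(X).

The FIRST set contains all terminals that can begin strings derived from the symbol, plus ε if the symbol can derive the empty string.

We compute FIRST(X) using the standard algorithm.
FIRST(S) = {a}
FIRST(X) = {a}
Therefore, FIRST(X) = {a}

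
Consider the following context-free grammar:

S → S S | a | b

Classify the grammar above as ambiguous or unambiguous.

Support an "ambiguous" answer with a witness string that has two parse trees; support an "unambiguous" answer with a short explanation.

Ambiguous - the string 'a b b b a a' has two distinct parse trees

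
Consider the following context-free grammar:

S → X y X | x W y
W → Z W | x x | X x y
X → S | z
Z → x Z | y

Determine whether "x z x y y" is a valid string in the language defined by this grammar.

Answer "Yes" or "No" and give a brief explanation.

Yes - a valid derivation exists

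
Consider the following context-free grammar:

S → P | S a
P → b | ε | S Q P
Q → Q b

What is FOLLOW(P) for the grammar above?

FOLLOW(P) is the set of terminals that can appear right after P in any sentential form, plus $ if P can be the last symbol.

We compute FOLLOW(P) using the standard algorithm.
FOLLOW(S) starts with {$}.
FIRST(P) = {a, b, ε}
FIRST(Q) = {}
FIRST(S) = {a, b, ε}
FOLLOW(P) = {$, a}
FOLLOW(Q) = {$, a, b}
FOLLOW(S) = {$, a}
Therefore, FOLLOW(P) = {$, a}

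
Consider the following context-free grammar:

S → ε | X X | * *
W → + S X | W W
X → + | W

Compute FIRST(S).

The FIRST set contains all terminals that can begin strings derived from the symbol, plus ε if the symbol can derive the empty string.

We compute FIRST(S) using the standard algorithm.
FIRST(S) = {*, +, ε}
FIRST(W) = {+}
FIRST(X) = {+}
Therefore, FIRST(S) = {*, +, ε}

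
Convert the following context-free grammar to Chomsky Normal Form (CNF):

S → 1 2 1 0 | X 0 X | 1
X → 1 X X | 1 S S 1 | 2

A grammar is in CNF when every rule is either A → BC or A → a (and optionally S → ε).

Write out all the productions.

T1 → 1; T2 → 2; T0 → 0; S → 1; X → 2; S → T1 X0; X0 → T2 X1; X1 → T1 T0; S → X X2; X2 → T0 X; X → T1 X3; X3 → X X; X → T1 X4; X4 → S X5; X5 → S T1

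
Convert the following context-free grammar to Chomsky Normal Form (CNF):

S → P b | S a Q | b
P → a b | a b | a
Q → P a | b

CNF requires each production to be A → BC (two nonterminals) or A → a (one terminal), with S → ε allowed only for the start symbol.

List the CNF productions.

TB → b; TA → a; S → b; P → a; Q → b; S → P TB; S → S X0; X0 → TA Q; P → TA TB; P → TA TB; Q → P TA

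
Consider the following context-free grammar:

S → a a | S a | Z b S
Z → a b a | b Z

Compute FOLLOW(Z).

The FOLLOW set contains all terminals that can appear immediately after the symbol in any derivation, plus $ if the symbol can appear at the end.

We compute FOLLOW(Z) using the standard algorithm.
FOLLOW(S) starts with {$}.
FIRST(S) = {a, b}
FIRST(Z) = {a, b}
FOLLOW(S) = {$, a}
FOLLOW(Z) = {b}
Therefore, FOLLOW(Z) = {b}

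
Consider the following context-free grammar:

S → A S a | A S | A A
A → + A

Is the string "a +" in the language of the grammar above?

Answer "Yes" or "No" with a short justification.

No - no valid derivation exists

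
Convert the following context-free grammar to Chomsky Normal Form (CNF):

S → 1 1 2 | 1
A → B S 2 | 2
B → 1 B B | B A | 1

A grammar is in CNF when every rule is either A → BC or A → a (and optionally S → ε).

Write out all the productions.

T1 → 1; T2 → 2; S → 1; A → 2; B → 1; S → T1 X0; X0 → T1 T2; A → B X1; X1 → S T2; B → T1 X2; X2 → B B; B → B A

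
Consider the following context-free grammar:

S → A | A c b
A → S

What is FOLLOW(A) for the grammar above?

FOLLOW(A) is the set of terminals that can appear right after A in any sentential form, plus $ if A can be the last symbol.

We compute FOLLOW(A) using the standard algorithm.
FOLLOW(S) starts with {$}.
FIRST(A) = {}
FIRST(S) = {}
FOLLOW(A) = {$, c}
FOLLOW(S) = {$, c}
Therefore, FOLLOW(A) = {$, c}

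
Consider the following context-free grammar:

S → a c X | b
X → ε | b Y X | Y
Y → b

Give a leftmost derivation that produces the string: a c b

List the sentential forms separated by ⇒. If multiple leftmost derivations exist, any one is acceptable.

S ⇒ a c X ⇒ a c Y ⇒ a c b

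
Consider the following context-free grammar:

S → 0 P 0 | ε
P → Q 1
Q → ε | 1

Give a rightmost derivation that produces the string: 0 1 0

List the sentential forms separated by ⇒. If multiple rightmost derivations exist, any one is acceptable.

S ⇒ 0 P 0 ⇒ 0 Q 1 0 ⇒ 0 1 0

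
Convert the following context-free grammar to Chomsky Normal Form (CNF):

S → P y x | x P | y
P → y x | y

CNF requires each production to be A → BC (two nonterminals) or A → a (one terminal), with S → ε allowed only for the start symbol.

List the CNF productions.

TY → y; TX → x; S → y; P → y; S → P X0; X0 → TY TX; S → TX P; P → TY TX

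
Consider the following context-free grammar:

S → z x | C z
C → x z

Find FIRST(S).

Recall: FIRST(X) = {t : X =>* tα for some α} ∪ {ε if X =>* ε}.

We compute FIRST(S) using the standard algorithm.
FIRST(C) = {x}
FIRST(S) = {x, z}
Therefore, FIRST(S) = {x, z}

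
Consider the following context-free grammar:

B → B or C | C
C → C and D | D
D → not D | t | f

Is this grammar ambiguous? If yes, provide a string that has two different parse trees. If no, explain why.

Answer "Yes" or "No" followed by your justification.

No - the grammar is unambiguous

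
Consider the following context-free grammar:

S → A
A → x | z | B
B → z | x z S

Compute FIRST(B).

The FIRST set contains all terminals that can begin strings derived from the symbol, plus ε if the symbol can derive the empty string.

We compute FIRST(B) using the standard algorithm.
FIRST(A) = {x, z}
FIRST(B) = {x, z}
FIRST(S) = {x, z}
Therefore, FIRST(B) = {x, z}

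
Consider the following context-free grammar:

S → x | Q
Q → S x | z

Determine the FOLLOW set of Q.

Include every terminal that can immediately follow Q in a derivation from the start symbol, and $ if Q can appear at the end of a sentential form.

We compute FOLLOW(Q) using the standard algorithm.
FOLLOW(S) starts with {$}.
FIRST(Q) = {x, z}
FIRST(S) = {x, z}
FOLLOW(Q) = {$, x}
FOLLOW(S) = {$, x}
Therefore, FOLLOW(Q) = {$, x}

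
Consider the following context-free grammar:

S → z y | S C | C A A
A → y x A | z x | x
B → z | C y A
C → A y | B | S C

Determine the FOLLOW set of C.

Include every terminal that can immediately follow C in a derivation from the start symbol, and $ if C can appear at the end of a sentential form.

We compute FOLLOW(C) using the standard algorithm.
FOLLOW(S) starts with {$}.
FIRST(A) = {x, y, z}
FIRST(B) = {x, y, z}
FIRST(C) = {x, y, z}
FIRST(S) = {x, y, z}
FOLLOW(A) = {$, x, y, z}
FOLLOW(B) = {$, x, y, z}
FOLLOW(C) = {$, x, y, z}
FOLLOW(S) = {$, x, y, z}
Therefore, FOLLOW(C) = {$, x, y, z}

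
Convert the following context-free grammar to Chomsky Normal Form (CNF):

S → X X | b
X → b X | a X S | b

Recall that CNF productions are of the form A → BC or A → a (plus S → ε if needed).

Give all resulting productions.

S → b; TB → b; TA → a; X → b; S → X X; X → TB X; X → TA X0; X0 → X S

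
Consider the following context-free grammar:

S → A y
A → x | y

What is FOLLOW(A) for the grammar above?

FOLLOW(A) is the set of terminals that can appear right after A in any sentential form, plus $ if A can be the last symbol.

We compute FOLLOW(A) using the standard algorithm.
FOLLOW(S) starts with {$}.
FIRST(A) = {x, y}
FIRST(S) = {x, y}
FOLLOW(A) = {y}
FOLLOW(S) = {$}
Therefore, FOLLOW(A) = {y}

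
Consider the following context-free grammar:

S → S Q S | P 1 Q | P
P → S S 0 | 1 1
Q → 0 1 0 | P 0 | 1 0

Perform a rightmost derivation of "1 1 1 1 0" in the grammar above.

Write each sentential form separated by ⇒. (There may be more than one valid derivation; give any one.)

S ⇒ P 1 Q ⇒ P 1 1 0 ⇒ 1 1 1 1 0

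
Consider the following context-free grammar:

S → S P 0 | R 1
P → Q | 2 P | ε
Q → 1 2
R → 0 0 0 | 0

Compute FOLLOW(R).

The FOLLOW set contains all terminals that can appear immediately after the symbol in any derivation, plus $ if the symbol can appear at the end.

We compute FOLLOW(R) using the standard algorithm.
FOLLOW(S) starts with {$}.
FIRST(P) = {1, 2, ε}
FIRST(Q) = {1}
FIRST(R) = {0}
FIRST(S) = {0}
FOLLOW(P) = {0}
FOLLOW(Q) = {0}
FOLLOW(R) = {1}
FOLLOW(S) = {$, 0, 1, 2}
Therefore, FOLLOW(R) = {1}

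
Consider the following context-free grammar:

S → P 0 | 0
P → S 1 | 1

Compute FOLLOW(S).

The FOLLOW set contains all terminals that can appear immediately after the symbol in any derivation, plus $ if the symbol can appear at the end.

We compute FOLLOW(S) using the standard algorithm.
FOLLOW(S) starts with {$}.
FIRST(P) = {0, 1}
FIRST(S) = {0, 1}
FOLLOW(P) = {0}
FOLLOW(S) = {$, 1}
Therefore, FOLLOW(S) = {$, 1}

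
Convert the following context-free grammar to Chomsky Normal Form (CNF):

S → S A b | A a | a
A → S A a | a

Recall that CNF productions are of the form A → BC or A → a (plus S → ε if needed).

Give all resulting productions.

TB → b; TA → a; S → a; A → a; S → S X0; X0 → A TB; S → A TA; A → S X1; X1 → A TA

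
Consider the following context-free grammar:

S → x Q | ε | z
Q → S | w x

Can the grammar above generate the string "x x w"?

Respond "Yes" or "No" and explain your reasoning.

No - no valid derivation exists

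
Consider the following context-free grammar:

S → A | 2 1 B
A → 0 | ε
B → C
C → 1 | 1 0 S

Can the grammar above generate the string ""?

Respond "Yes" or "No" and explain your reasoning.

Yes - a valid derivation exists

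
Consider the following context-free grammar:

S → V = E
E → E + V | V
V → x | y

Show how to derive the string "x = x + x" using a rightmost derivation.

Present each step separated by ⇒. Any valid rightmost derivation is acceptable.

S ⇒ V = E ⇒ V = E + V ⇒ V = E + x ⇒ V = V + x ⇒ V = x + x ⇒ x = x + x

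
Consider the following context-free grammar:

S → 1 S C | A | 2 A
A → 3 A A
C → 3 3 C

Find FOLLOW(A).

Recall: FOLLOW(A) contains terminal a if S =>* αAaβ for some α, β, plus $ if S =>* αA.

We compute FOLLOW(A) using the standard algorithm.
FOLLOW(S) starts with {$}.
FIRST(A) = {3}
FIRST(C) = {3}
FIRST(S) = {1, 2, 3}
FOLLOW(A) = {$, 3}
FOLLOW(C) = {$, 3}
FOLLOW(S) = {$, 3}
Therefore, FOLLOW(A) = {$, 3}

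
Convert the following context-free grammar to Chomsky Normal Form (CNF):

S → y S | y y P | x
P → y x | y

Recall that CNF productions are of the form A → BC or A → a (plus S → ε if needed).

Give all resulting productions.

TY → y; S → x; TX → x; P → y; S → TY S; S → TY X0; X0 → TY P; P → TY TX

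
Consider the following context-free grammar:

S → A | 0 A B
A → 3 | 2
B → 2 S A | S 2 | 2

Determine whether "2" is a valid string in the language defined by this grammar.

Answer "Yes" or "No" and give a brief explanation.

Yes - a valid derivation exists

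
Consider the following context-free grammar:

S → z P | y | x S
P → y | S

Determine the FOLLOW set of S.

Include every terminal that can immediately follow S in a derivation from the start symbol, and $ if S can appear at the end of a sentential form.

We compute FOLLOW(S) using the standard algorithm.
FOLLOW(S) starts with {$}.
FIRST(P) = {x, y, z}
FIRST(S) = {x, y, z}
FOLLOW(P) = {$}
FOLLOW(S) = {$}
Therefore, FOLLOW(S) = {$}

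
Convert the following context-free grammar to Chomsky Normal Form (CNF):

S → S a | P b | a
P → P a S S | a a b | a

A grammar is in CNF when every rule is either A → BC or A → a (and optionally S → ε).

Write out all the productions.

TA → a; TB → b; S → a; P → a; S → S TA; S → P TB; P → P X0; X0 → TA X1; X1 → S S; P → TA X2; X2 → TA TB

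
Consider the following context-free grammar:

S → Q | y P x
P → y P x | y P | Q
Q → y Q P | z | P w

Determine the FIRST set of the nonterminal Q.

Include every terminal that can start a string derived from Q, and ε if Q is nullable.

We compute FIRST(Q) using the standard algorithm.
FIRST(P) = {y, z}
FIRST(Q) = {y, z}
FIRST(S) = {y, z}
Therefore, FIRST(Q) = {y, z}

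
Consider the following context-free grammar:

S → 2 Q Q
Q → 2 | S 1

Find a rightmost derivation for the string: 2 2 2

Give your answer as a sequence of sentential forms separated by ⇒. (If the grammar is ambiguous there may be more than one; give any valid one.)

S ⇒ 2 Q Q ⇒ 2 Q 2 ⇒ 2 2 2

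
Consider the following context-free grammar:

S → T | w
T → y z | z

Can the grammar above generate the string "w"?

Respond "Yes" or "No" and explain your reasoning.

Yes - a valid derivation exists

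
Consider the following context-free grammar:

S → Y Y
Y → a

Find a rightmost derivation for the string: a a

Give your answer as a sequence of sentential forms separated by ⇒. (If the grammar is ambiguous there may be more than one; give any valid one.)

S ⇒ Y Y ⇒ Y a ⇒ a a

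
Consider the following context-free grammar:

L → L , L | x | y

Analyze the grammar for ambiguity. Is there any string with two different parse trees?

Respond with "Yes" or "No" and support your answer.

Yes - the string 'x , y , y , y' has two distinct parse trees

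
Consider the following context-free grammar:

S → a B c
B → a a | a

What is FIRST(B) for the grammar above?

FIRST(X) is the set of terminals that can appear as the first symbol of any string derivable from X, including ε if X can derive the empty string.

We compute FIRST(B) using the standard algorithm.
FIRST(B) = {a}
FIRST(S) = {a}
Therefore, FIRST(B) = {a}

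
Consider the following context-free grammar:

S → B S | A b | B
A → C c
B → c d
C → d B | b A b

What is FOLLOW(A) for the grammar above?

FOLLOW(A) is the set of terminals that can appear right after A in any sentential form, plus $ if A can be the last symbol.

We compute FOLLOW(A) using the standard algorithm.
FOLLOW(S) starts with {$}.
FIRST(A) = {b, d}
FIRST(B) = {c}
FIRST(C) = {b, d}
FIRST(S) = {b, c, d}
FOLLOW(A) = {b}
FOLLOW(B) = {$, b, c, d}
FOLLOW(C) = {c}
FOLLOW(S) = {$}
Therefore, FOLLOW(A) = {b}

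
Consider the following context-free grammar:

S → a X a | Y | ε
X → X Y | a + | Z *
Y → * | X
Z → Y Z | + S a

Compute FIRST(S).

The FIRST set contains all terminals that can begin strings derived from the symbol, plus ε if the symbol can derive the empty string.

We compute FIRST(S) using the standard algorithm.
FIRST(S) = {*, +, a, ε}
FIRST(X) = {*, +, a}
FIRST(Y) = {*, +, a}
FIRST(Z) = {*, +, a}
Therefore, FIRST(S) = {*, +, a, ε}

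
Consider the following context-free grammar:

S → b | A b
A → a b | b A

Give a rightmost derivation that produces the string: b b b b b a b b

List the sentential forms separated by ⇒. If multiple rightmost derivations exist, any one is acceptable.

S ⇒ A b ⇒ b A b ⇒ b b A b ⇒ b b b A b ⇒ b b b b A b ⇒ b b b b b A b ⇒ b b b b b a b b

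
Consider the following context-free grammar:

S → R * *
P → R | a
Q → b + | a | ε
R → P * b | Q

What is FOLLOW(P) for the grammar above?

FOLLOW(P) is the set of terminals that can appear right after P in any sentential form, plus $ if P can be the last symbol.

We compute FOLLOW(P) using the standard algorithm.
FOLLOW(S) starts with {$}.
FIRST(P) = {*, a, b, ε}
FIRST(Q) = {a, b, ε}
FIRST(R) = {*, a, b, ε}
FIRST(S) = {*, a, b}
FOLLOW(P) = {*}
FOLLOW(Q) = {*}
FOLLOW(R) = {*}
FOLLOW(S) = {$}
Therefore, FOLLOW(P) = {*}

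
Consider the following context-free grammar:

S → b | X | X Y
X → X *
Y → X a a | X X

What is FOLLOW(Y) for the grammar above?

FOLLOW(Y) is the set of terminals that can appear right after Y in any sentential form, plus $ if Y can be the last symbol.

We compute FOLLOW(Y) using the standard algorithm.
FOLLOW(S) starts with {$}.
FIRST(S) = {b}
FIRST(X) = {}
FIRST(Y) = {}
FOLLOW(S) = {$}
FOLLOW(X) = {$, *, a}
FOLLOW(Y) = {$}
Therefore, FOLLOW(Y) = {$}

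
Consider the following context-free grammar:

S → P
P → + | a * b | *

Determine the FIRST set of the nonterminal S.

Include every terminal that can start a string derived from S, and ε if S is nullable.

We compute FIRST(S) using the standard algorithm.
FIRST(P) = {*, +, a}
FIRST(S) = {*, +, a}
Therefore, FIRST(S) = {*, +, a}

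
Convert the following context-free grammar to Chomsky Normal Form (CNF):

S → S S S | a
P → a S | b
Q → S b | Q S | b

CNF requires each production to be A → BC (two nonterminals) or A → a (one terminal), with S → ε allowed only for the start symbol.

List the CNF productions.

S → a; TA → a; P → b; TB → b; Q → b; S → S X0; X0 → S S; P → TA S; Q → S TB; Q → Q S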